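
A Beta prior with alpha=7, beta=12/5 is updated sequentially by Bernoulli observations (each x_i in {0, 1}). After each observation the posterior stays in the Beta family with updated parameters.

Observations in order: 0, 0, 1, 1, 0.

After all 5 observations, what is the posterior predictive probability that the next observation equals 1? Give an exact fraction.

5/8

obs 1: x=0 → posterior Beta(7, 17/5)
obs 2: x=0 → posterior Beta(7, 22/5)
obs 3: x=1 → posterior Beta(8, 22/5)
obs 4: x=1 → posterior Beta(9, 22/5)
obs 5: x=0 → posterior Beta(9, 27/5)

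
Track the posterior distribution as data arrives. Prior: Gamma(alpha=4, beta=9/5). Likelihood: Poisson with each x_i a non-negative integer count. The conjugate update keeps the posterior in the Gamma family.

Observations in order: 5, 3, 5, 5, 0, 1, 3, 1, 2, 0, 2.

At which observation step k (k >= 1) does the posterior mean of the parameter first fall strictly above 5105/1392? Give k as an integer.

obs 1: x=5 → posterior Gamma(9, 14/5)
obs 2: x=3 → posterior Gamma(12, 19/5)
obs 3: x=5 → posterior Gamma(17, 24/5)
obs 4: x=5 → posterior Gamma(22, 29/5)
obs 5: x=0 → posterior Gamma(22, 34/5)
obs 6: x=1 → posterior Gamma(23, 39/5)
obs 7: x=3 → posterior Gamma(26, 44/5)
obs 8: x=1 → posterior Gamma(27, 49/5)
obs 9: x=2 → posterior Gamma(29, 54/5)
obs 10: x=0 → posterior Gamma(29, 59/5)
obs 11: x=2 → posterior Gamma(31, 64/5)

k = 4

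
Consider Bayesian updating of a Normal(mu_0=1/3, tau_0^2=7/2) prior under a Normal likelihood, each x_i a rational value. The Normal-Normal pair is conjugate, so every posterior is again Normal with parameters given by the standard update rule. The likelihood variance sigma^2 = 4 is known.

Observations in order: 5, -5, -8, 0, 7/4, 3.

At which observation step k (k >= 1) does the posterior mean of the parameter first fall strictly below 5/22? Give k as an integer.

k = 2

obs 1: x=5 → posterior Normal(113/45, 28/15)
obs 2: x=-5 → posterior Normal(4/33, 14/11)
obs 3: x=-8 → posterior Normal(-160/87, 28/29)
obs 4: x=0 → posterior Normal(-40/27, 7/9)
obs 5: x=7/4 → posterior Normal(-493/516, 28/43)
obs 6: x=3 → posterior Normal(-241/600, 14/25)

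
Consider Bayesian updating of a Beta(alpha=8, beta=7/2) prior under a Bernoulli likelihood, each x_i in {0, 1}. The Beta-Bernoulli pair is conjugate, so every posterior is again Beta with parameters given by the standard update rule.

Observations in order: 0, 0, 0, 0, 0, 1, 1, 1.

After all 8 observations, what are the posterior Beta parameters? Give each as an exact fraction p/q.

obs 1: x=0 → posterior Beta(8, 9/2)
obs 2: x=0 → posterior Beta(8, 11/2)
obs 3: x=0 → posterior Beta(8, 13/2)
obs 4: x=0 → posterior Beta(8, 15/2)
obs 5: x=0 → posterior Beta(8, 17/2)
obs 6: x=1 → posterior Beta(9, 17/2)
obs 7: x=1 → posterior Beta(10, 17/2)
obs 8: x=1 → posterior Beta(11, 17/2)

alpha=11, beta=17/2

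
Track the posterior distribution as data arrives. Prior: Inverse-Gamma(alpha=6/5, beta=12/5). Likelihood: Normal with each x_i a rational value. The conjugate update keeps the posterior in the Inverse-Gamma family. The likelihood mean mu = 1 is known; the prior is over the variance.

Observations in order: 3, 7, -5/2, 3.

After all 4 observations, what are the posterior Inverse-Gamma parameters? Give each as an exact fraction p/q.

alpha=16/5, beta=1221/40

obs 1: x=3 → posterior Inverse-Gamma(17/10, 22/5)
obs 2: x=7 → posterior Inverse-Gamma(11/5, 112/5)
obs 3: x=-5/2 → posterior Inverse-Gamma(27/10, 1141/40)
obs 4: x=3 → posterior Inverse-Gamma(16/5, 1221/40)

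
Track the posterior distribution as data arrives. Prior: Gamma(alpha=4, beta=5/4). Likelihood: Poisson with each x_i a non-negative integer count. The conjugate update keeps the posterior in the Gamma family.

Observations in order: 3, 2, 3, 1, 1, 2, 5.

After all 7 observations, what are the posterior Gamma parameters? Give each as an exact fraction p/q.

alpha=21, beta=33/4

obs 1: x=3 → posterior Gamma(7, 9/4)
obs 2: x=2 → posterior Gamma(9, 13/4)
obs 3: x=3 → posterior Gamma(12, 17/4)
obs 4: x=1 → posterior Gamma(13, 21/4)
obs 5: x=1 → posterior Gamma(14, 25/4)
obs 6: x=2 → posterior Gamma(16, 29/4)
obs 7: x=5 → posterior Gamma(21, 33/4)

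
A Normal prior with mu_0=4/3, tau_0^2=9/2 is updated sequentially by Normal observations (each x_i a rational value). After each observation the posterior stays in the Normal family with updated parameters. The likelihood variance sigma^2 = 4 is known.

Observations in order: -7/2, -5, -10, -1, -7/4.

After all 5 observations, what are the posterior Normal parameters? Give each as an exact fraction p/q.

mu_0=-2167/636, tau_0^2=36/53

obs 1: x=-7/2 → posterior Normal(-125/102, 36/17)
obs 2: x=-5 → posterior Normal(-395/156, 18/13)
obs 3: x=-10 → posterior Normal(-187/42, 36/35)
obs 4: x=-1 → posterior Normal(-989/264, 9/11)
obs 5: x=-7/4 → posterior Normal(-2167/636, 36/53)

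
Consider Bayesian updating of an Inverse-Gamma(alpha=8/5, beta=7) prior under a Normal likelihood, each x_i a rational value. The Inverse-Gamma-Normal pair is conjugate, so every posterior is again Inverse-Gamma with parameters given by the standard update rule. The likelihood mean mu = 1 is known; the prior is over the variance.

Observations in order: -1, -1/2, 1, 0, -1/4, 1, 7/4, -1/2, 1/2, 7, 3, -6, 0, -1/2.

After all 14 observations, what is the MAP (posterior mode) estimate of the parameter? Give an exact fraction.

obs 1: x=-1 → posterior Inverse-Gamma(21/10, 9)
obs 2: x=-1/2 → posterior Inverse-Gamma(13/5, 81/8)
obs 3: x=1 → posterior Inverse-Gamma(31/10, 81/8)
obs 4: x=0 → posterior Inverse-Gamma(18/5, 85/8)
obs 5: x=-1/4 → posterior Inverse-Gamma(41/10, 365/32)
obs 6: x=1 → posterior Inverse-Gamma(23/5, 365/32)
obs 7: x=7/4 → posterior Inverse-Gamma(51/10, 187/16)
obs 8: x=-1/2 → posterior Inverse-Gamma(28/5, 205/16)
obs 9: x=1/2 → posterior Inverse-Gamma(61/10, 207/16)
obs 10: x=7 → posterior Inverse-Gamma(33/5, 495/16)
obs 11: x=3 → posterior Inverse-Gamma(71/10, 527/16)
obs 12: x=-6 → posterior Inverse-Gamma(38/5, 919/16)
obs 13: x=0 → posterior Inverse-Gamma(81/10, 927/16)
obs 14: x=-1/2 → posterior Inverse-Gamma(43/5, 945/16)

1575/256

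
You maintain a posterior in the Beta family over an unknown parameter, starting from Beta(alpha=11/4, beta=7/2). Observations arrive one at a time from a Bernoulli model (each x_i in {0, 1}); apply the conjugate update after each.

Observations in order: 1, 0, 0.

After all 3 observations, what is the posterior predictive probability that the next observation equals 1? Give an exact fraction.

15/37

obs 1: x=1 → posterior Beta(15/4, 7/2)
obs 2: x=0 → posterior Beta(15/4, 9/2)
obs 3: x=0 → posterior Beta(15/4, 11/2)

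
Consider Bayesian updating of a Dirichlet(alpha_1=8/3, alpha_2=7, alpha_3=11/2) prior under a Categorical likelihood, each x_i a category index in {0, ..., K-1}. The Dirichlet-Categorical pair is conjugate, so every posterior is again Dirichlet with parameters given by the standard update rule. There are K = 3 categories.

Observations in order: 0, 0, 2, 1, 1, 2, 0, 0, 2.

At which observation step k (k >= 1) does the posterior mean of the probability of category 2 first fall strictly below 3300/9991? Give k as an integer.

obs 1: x=0 → posterior Dirichlet(11/3, 7, 11/2)
obs 2: x=0 → posterior Dirichlet(14/3, 7, 11/2)
obs 3: x=2 → posterior Dirichlet(14/3, 7, 13/2)
obs 4: x=1 → posterior Dirichlet(14/3, 8, 13/2)
obs 5: x=1 → posterior Dirichlet(14/3, 9, 13/2)
obs 6: x=2 → posterior Dirichlet(14/3, 9, 15/2)
obs 7: x=0 → posterior Dirichlet(17/3, 9, 15/2)
obs 8: x=0 → posterior Dirichlet(20/3, 9, 15/2)
obs 9: x=2 → posterior Dirichlet(20/3, 9, 17/2)

k = 2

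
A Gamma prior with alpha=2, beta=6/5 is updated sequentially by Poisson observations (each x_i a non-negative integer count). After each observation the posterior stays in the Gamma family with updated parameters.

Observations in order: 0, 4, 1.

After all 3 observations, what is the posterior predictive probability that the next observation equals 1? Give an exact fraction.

obs 1: x=0 → posterior Gamma(2, 11/5)
obs 2: x=4 → posterior Gamma(6, 16/5)
obs 3: x=1 → posterior Gamma(7, 21/5)

63038098935/208827064576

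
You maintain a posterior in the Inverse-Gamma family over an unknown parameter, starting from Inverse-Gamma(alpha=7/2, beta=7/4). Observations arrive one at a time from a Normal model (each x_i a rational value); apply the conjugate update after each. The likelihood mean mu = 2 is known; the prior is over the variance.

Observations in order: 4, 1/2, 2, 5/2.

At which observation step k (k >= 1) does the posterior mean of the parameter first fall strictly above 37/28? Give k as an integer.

k = 2

obs 1: x=4 → posterior Inverse-Gamma(4, 15/4)
obs 2: x=1/2 → posterior Inverse-Gamma(9/2, 39/8)
obs 3: x=2 → posterior Inverse-Gamma(5, 39/8)
obs 4: x=5/2 → posterior Inverse-Gamma(11/2, 5)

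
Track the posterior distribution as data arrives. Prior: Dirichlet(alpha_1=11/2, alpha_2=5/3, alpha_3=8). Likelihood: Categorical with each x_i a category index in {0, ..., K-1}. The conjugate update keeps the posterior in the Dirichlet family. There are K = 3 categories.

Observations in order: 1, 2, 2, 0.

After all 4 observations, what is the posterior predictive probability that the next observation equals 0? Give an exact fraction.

39/115

obs 1: x=1 → posterior Dirichlet(11/2, 8/3, 8)
obs 2: x=2 → posterior Dirichlet(11/2, 8/3, 9)
obs 3: x=2 → posterior Dirichlet(11/2, 8/3, 10)
obs 4: x=0 → posterior Dirichlet(13/2, 8/3, 10)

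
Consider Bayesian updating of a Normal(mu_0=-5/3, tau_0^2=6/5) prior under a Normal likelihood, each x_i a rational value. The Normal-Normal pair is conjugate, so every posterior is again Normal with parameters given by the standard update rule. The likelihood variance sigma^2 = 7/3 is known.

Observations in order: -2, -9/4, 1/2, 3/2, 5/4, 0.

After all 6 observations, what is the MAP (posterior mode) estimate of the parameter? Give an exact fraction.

obs 1: x=-2 → posterior Normal(-283/159, 42/53)
obs 2: x=-9/4 → posterior Normal(-809/426, 42/71)
obs 3: x=1/2 → posterior Normal(-755/534, 42/89)
obs 4: x=3/2 → posterior Normal(-593/642, 42/107)
obs 5: x=5/4 → posterior Normal(-229/375, 42/125)
obs 6: x=0 → posterior Normal(-229/429, 42/143)

-229/429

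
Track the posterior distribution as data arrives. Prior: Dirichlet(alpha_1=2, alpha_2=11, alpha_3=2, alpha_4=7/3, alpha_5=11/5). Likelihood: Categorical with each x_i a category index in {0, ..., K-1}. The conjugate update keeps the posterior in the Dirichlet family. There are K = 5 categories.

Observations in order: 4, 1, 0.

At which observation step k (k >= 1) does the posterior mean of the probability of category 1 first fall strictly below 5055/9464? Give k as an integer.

obs 1: x=4 → posterior Dirichlet(2, 11, 2, 7/3, 16/5)
obs 2: x=1 → posterior Dirichlet(2, 12, 2, 7/3, 16/5)
obs 3: x=0 → posterior Dirichlet(3, 12, 2, 7/3, 16/5)

k = 3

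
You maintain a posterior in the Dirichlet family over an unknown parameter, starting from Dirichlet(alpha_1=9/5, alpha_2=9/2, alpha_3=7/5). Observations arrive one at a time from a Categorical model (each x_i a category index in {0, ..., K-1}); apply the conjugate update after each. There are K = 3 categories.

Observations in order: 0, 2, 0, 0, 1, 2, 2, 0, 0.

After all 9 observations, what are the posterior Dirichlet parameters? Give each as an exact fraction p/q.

obs 1: x=0 → posterior Dirichlet(14/5, 9/2, 7/5)
obs 2: x=2 → posterior Dirichlet(14/5, 9/2, 12/5)
obs 3: x=0 → posterior Dirichlet(19/5, 9/2, 12/5)
obs 4: x=0 → posterior Dirichlet(24/5, 9/2, 12/5)
obs 5: x=1 → posterior Dirichlet(24/5, 11/2, 12/5)
obs 6: x=2 → posterior Dirichlet(24/5, 11/2, 17/5)
obs 7: x=2 → posterior Dirichlet(24/5, 11/2, 22/5)
obs 8: x=0 → posterior Dirichlet(29/5, 11/2, 22/5)
obs 9: x=0 → posterior Dirichlet(34/5, 11/2, 22/5)

alpha_1=34/5, alpha_2=11/2, alpha_3=22/5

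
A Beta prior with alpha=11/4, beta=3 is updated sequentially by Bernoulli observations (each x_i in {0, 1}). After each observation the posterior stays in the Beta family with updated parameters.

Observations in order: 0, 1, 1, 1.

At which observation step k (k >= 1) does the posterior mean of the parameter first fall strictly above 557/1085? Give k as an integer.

k = 3

obs 1: x=0 → posterior Beta(11/4, 4)
obs 2: x=1 → posterior Beta(15/4, 4)
obs 3: x=1 → posterior Beta(19/4, 4)
obs 4: x=1 → posterior Beta(23/4, 4)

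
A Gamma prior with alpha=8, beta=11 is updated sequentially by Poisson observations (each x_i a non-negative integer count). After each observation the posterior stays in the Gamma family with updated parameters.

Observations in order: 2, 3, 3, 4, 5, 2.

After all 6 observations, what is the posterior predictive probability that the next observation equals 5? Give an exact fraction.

10494907350407555393322680332625571589/546205915294840084269524577339454783488

obs 1: x=2 → posterior Gamma(10, 12)
obs 2: x=3 → posterior Gamma(13, 13)
obs 3: x=3 → posterior Gamma(16, 14)
obs 4: x=4 → posterior Gamma(20, 15)
obs 5: x=5 → posterior Gamma(25, 16)
obs 6: x=2 → posterior Gamma(27, 17)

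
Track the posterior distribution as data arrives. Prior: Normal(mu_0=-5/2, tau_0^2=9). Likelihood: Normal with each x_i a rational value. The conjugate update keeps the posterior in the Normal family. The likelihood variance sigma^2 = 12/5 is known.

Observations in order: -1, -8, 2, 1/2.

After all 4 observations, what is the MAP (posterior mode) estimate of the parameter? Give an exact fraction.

-215/128

obs 1: x=-1 → posterior Normal(-25/19, 36/19)
obs 2: x=-8 → posterior Normal(-145/34, 18/17)
obs 3: x=2 → posterior Normal(-115/49, 36/49)
obs 4: x=1/2 → posterior Normal(-215/128, 9/16)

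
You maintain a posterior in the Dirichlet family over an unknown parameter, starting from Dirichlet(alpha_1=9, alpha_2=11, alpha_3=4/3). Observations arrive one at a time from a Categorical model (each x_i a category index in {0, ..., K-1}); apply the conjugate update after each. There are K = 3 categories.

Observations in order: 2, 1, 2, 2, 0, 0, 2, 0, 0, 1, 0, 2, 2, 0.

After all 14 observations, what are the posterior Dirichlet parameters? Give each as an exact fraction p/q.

alpha_1=15, alpha_2=13, alpha_3=22/3

obs 1: x=2 → posterior Dirichlet(9, 11, 7/3)
obs 2: x=1 → posterior Dirichlet(9, 12, 7/3)
obs 3: x=2 → posterior Dirichlet(9, 12, 10/3)
obs 4: x=2 → posterior Dirichlet(9, 12, 13/3)
obs 5: x=0 → posterior Dirichlet(10, 12, 13/3)
obs 6: x=0 → posterior Dirichlet(11, 12, 13/3)
obs 7: x=2 → posterior Dirichlet(11, 12, 16/3)
obs 8: x=0 → posterior Dirichlet(12, 12, 16/3)
obs 9: x=0 → posterior Dirichlet(13, 12, 16/3)
obs 10: x=1 → posterior Dirichlet(13, 13, 16/3)
obs 11: x=0 → posterior Dirichlet(14, 13, 16/3)
obs 12: x=2 → posterior Dirichlet(14, 13, 19/3)
obs 13: x=2 → posterior Dirichlet(14, 13, 22/3)
obs 14: x=0 → posterior Dirichlet(15, 13, 22/3)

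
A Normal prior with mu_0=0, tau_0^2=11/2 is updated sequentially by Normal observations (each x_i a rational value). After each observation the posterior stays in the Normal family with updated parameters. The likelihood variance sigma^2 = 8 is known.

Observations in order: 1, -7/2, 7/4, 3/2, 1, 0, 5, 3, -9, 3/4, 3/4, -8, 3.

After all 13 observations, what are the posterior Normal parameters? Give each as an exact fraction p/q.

mu_0=-121/636, tau_0^2=88/159

obs 1: x=1 → posterior Normal(11/27, 88/27)
obs 2: x=-7/2 → posterior Normal(-55/76, 44/19)
obs 3: x=7/4 → posterior Normal(-33/196, 88/49)
obs 4: x=3/2 → posterior Normal(11/80, 22/15)
obs 5: x=1 → posterior Normal(77/284, 88/71)
obs 6: x=0 → posterior Normal(77/328, 44/41)
obs 7: x=5 → posterior Normal(99/124, 88/93)
obs 8: x=3 → posterior Normal(33/32, 11/13)
obs 9: x=-9 → posterior Normal(33/460, 88/115)
obs 10: x=3/4 → posterior Normal(11/84, 44/63)
obs 11: x=3/4 → posterior Normal(99/548, 88/137)
obs 12: x=-8 → posterior Normal(-253/592, 22/37)
obs 13: x=3 → posterior Normal(-121/636, 88/159)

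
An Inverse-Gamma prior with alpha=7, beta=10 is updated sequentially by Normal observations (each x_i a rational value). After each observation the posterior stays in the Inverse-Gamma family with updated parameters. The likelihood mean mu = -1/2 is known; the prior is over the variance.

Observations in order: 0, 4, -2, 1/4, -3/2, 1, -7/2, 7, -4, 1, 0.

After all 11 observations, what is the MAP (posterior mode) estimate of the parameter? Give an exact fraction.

75/16

obs 1: x=0 → posterior Inverse-Gamma(15/2, 81/8)
obs 2: x=4 → posterior Inverse-Gamma(8, 81/4)
obs 3: x=-2 → posterior Inverse-Gamma(17/2, 171/8)
obs 4: x=1/4 → posterior Inverse-Gamma(9, 693/32)
obs 5: x=-3/2 → posterior Inverse-Gamma(19/2, 709/32)
obs 6: x=1 → posterior Inverse-Gamma(10, 745/32)
obs 7: x=-7/2 → posterior Inverse-Gamma(21/2, 889/32)
obs 8: x=7 → posterior Inverse-Gamma(11, 1789/32)
obs 9: x=-4 → posterior Inverse-Gamma(23/2, 1985/32)
obs 10: x=1 → posterior Inverse-Gamma(12, 2021/32)
obs 11: x=0 → posterior Inverse-Gamma(25/2, 2025/32)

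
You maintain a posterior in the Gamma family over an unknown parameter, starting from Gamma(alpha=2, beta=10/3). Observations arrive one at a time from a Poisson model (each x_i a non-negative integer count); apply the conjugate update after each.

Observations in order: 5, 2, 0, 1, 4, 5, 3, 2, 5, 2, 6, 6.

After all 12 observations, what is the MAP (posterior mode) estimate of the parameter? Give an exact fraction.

63/23

obs 1: x=5 → posterior Gamma(7, 13/3)
obs 2: x=2 → posterior Gamma(9, 16/3)
obs 3: x=0 → posterior Gamma(9, 19/3)
obs 4: x=1 → posterior Gamma(10, 22/3)
obs 5: x=4 → posterior Gamma(14, 25/3)
obs 6: x=5 → posterior Gamma(19, 28/3)
obs 7: x=3 → posterior Gamma(22, 31/3)
obs 8: x=2 → posterior Gamma(24, 34/3)
obs 9: x=5 → posterior Gamma(29, 37/3)
obs 10: x=2 → posterior Gamma(31, 40/3)
obs 11: x=6 → posterior Gamma(37, 43/3)
obs 12: x=6 → posterior Gamma(43, 46/3)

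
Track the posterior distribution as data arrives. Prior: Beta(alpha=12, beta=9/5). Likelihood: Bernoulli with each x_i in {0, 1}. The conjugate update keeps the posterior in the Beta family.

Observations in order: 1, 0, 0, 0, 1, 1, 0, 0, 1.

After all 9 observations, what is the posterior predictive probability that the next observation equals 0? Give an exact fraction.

17/57

obs 1: x=1 → posterior Beta(13, 9/5)
obs 2: x=0 → posterior Beta(13, 14/5)
obs 3: x=0 → posterior Beta(13, 19/5)
obs 4: x=0 → posterior Beta(13, 24/5)
obs 5: x=1 → posterior Beta(14, 24/5)
obs 6: x=1 → posterior Beta(15, 24/5)
obs 7: x=0 → posterior Beta(15, 29/5)
obs 8: x=0 → posterior Beta(15, 34/5)
obs 9: x=1 → posterior Beta(16, 34/5)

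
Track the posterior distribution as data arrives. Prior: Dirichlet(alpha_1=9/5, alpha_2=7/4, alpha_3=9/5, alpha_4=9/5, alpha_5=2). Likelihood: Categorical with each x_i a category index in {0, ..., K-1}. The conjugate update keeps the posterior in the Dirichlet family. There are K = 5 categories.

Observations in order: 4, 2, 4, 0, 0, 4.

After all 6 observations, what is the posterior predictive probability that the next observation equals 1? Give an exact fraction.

obs 1: x=4 → posterior Dirichlet(9/5, 7/4, 9/5, 9/5, 3)
obs 2: x=2 → posterior Dirichlet(9/5, 7/4, 14/5, 9/5, 3)
obs 3: x=4 → posterior Dirichlet(9/5, 7/4, 14/5, 9/5, 4)
obs 4: x=0 → posterior Dirichlet(14/5, 7/4, 14/5, 9/5, 4)
obs 5: x=0 → posterior Dirichlet(19/5, 7/4, 14/5, 9/5, 4)
obs 6: x=4 → posterior Dirichlet(19/5, 7/4, 14/5, 9/5, 5)

35/303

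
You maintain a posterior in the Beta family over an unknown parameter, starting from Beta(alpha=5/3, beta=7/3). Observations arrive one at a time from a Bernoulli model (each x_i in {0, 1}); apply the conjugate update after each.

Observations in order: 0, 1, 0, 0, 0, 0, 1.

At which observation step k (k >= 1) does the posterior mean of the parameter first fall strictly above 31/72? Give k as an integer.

k = 2

obs 1: x=0 → posterior Beta(5/3, 10/3)
obs 2: x=1 → posterior Beta(8/3, 10/3)
obs 3: x=0 → posterior Beta(8/3, 13/3)
obs 4: x=0 → posterior Beta(8/3, 16/3)
obs 5: x=0 → posterior Beta(8/3, 19/3)
obs 6: x=0 → posterior Beta(8/3, 22/3)
obs 7: x=1 → posterior Beta(11/3, 22/3)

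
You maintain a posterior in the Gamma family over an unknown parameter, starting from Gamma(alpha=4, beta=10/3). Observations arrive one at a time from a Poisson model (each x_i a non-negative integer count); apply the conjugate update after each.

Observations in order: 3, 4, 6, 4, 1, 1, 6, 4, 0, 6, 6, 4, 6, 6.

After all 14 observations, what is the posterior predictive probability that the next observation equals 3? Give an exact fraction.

obs 1: x=3 → posterior Gamma(7, 13/3)
obs 2: x=4 → posterior Gamma(11, 16/3)
obs 3: x=6 → posterior Gamma(17, 19/3)
obs 4: x=4 → posterior Gamma(21, 22/3)
obs 5: x=1 → posterior Gamma(22, 25/3)
obs 6: x=1 → posterior Gamma(23, 28/3)
obs 7: x=6 → posterior Gamma(29, 31/3)
obs 8: x=4 → posterior Gamma(33, 34/3)
obs 9: x=0 → posterior Gamma(33, 37/3)
obs 10: x=6 → posterior Gamma(39, 40/3)
obs 11: x=6 → posterior Gamma(45, 43/3)
obs 12: x=4 → posterior Gamma(49, 46/3)
obs 13: x=6 → posterior Gamma(55, 49/3)
obs 14: x=6 → posterior Gamma(61, 52/3)

508719692497773248613765802358899248855453769240046730968876447836971501122117033393369619026912360894136582144/2416640934960093999565211821258784373971573598204827697588135670265217271046598312977948808111250400543212890625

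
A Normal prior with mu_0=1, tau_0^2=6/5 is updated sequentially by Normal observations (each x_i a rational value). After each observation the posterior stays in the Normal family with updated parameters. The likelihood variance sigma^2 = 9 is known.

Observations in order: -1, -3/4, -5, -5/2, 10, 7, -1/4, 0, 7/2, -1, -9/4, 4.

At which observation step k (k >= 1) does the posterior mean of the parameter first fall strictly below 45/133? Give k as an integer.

k = 3

obs 1: x=-1 → posterior Normal(13/17, 18/17)
obs 2: x=-3/4 → posterior Normal(23/38, 18/19)
obs 3: x=-5 → posterior Normal(1/14, 6/7)
obs 4: x=-5/2 → posterior Normal(-7/46, 18/23)
obs 5: x=10 → posterior Normal(33/50, 18/25)
obs 6: x=7 → posterior Normal(61/54, 2/3)
obs 7: x=-1/4 → posterior Normal(30/29, 18/29)
obs 8: x=0 → posterior Normal(30/31, 18/31)
obs 9: x=7/2 → posterior Normal(37/33, 6/11)
obs 10: x=-1 → posterior Normal(1, 18/35)
obs 11: x=-9/4 → posterior Normal(61/74, 18/37)
obs 12: x=4 → posterior Normal(77/78, 6/13)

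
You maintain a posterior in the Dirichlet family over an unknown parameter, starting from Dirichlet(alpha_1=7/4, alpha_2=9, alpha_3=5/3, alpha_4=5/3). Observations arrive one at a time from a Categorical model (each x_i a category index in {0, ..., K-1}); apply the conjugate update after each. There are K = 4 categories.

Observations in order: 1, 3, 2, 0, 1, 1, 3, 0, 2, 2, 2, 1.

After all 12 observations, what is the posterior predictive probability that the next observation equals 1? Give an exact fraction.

obs 1: x=1 → posterior Dirichlet(7/4, 10, 5/3, 5/3)
obs 2: x=3 → posterior Dirichlet(7/4, 10, 5/3, 8/3)
obs 3: x=2 → posterior Dirichlet(7/4, 10, 8/3, 8/3)
obs 4: x=0 → posterior Dirichlet(11/4, 10, 8/3, 8/3)
obs 5: x=1 → posterior Dirichlet(11/4, 11, 8/3, 8/3)
obs 6: x=1 → posterior Dirichlet(11/4, 12, 8/3, 8/3)
obs 7: x=3 → posterior Dirichlet(11/4, 12, 8/3, 11/3)
obs 8: x=0 → posterior Dirichlet(15/4, 12, 8/3, 11/3)
obs 9: x=2 → posterior Dirichlet(15/4, 12, 11/3, 11/3)
obs 10: x=2 → posterior Dirichlet(15/4, 12, 14/3, 11/3)
obs 11: x=2 → posterior Dirichlet(15/4, 12, 17/3, 11/3)
obs 12: x=1 → posterior Dirichlet(15/4, 13, 17/3, 11/3)

156/313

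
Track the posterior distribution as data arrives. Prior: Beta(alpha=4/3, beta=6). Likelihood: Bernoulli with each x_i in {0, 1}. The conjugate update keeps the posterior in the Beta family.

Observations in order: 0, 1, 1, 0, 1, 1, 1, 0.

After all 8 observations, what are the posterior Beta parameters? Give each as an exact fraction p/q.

alpha=19/3, beta=9

obs 1: x=0 → posterior Beta(4/3, 7)
obs 2: x=1 → posterior Beta(7/3, 7)
obs 3: x=1 → posterior Beta(10/3, 7)
obs 4: x=0 → posterior Beta(10/3, 8)
obs 5: x=1 → posterior Beta(13/3, 8)
obs 6: x=1 → posterior Beta(16/3, 8)
obs 7: x=1 → posterior Beta(19/3, 8)
obs 8: x=0 → posterior Beta(19/3, 9)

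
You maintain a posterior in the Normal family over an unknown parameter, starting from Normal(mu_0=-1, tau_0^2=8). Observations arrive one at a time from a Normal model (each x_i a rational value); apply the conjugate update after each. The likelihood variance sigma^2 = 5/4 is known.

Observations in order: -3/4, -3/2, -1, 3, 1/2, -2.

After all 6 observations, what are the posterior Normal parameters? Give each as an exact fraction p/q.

obs 1: x=-3/4 → posterior Normal(-29/37, 40/37)
obs 2: x=-3/2 → posterior Normal(-77/69, 40/69)
obs 3: x=-1 → posterior Normal(-109/101, 40/101)
obs 4: x=3 → posterior Normal(-13/133, 40/133)
obs 5: x=1/2 → posterior Normal(1/55, 8/33)
obs 6: x=-2 → posterior Normal(-61/197, 40/197)

mu_0=-61/197, tau_0^2=40/197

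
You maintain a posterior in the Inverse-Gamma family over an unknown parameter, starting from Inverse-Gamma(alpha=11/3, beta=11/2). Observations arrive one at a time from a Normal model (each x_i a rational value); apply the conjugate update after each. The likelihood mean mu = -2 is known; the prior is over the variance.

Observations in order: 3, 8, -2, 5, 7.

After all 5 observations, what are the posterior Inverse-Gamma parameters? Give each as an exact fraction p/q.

alpha=37/6, beta=133

obs 1: x=3 → posterior Inverse-Gamma(25/6, 18)
obs 2: x=8 → posterior Inverse-Gamma(14/3, 68)
obs 3: x=-2 → posterior Inverse-Gamma(31/6, 68)
obs 4: x=5 → posterior Inverse-Gamma(17/3, 185/2)
obs 5: x=7 → posterior Inverse-Gamma(37/6, 133)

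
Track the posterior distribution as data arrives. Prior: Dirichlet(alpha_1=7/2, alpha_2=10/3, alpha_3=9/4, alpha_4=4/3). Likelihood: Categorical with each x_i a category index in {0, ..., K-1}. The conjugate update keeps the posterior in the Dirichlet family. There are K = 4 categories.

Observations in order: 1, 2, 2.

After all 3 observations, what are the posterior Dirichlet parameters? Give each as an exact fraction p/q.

alpha_1=7/2, alpha_2=13/3, alpha_3=17/4, alpha_4=4/3

obs 1: x=1 → posterior Dirichlet(7/2, 13/3, 9/4, 4/3)
obs 2: x=2 → posterior Dirichlet(7/2, 13/3, 13/4, 4/3)
obs 3: x=2 → posterior Dirichlet(7/2, 13/3, 17/4, 4/3)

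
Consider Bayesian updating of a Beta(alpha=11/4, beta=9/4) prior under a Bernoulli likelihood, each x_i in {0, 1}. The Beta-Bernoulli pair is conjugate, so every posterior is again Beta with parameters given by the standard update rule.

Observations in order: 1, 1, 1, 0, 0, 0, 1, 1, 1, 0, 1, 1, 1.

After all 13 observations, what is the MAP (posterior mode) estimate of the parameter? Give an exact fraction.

obs 1: x=1 → posterior Beta(15/4, 9/4)
obs 2: x=1 → posterior Beta(19/4, 9/4)
obs 3: x=1 → posterior Beta(23/4, 9/4)
obs 4: x=0 → posterior Beta(23/4, 13/4)
obs 5: x=0 → posterior Beta(23/4, 17/4)
obs 6: x=0 → posterior Beta(23/4, 21/4)
obs 7: x=1 → posterior Beta(27/4, 21/4)
obs 8: x=1 → posterior Beta(31/4, 21/4)
obs 9: x=1 → posterior Beta(35/4, 21/4)
obs 10: x=0 → posterior Beta(35/4, 25/4)
obs 11: x=1 → posterior Beta(39/4, 25/4)
obs 12: x=1 → posterior Beta(43/4, 25/4)
obs 13: x=1 → posterior Beta(47/4, 25/4)

43/64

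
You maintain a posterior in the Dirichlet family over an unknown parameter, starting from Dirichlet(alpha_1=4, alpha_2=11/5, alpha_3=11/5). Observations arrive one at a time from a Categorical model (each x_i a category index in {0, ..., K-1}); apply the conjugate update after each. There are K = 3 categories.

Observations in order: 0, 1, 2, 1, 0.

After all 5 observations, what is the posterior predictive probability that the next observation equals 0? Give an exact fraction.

30/67

obs 1: x=0 → posterior Dirichlet(5, 11/5, 11/5)
obs 2: x=1 → posterior Dirichlet(5, 16/5, 11/5)
obs 3: x=2 → posterior Dirichlet(5, 16/5, 16/5)
obs 4: x=1 → posterior Dirichlet(5, 21/5, 16/5)
obs 5: x=0 → posterior Dirichlet(6, 21/5, 16/5)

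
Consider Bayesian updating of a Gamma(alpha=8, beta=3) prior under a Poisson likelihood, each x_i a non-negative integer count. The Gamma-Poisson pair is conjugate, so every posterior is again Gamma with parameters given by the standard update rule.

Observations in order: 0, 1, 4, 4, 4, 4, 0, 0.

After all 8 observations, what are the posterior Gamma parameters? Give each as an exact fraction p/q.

obs 1: x=0 → posterior Gamma(8, 4)
obs 2: x=1 → posterior Gamma(9, 5)
obs 3: x=4 → posterior Gamma(13, 6)
obs 4: x=4 → posterior Gamma(17, 7)
obs 5: x=4 → posterior Gamma(21, 8)
obs 6: x=4 → posterior Gamma(25, 9)
obs 7: x=0 → posterior Gamma(25, 10)
obs 8: x=0 → posterior Gamma(25, 11)

alpha=25, beta=11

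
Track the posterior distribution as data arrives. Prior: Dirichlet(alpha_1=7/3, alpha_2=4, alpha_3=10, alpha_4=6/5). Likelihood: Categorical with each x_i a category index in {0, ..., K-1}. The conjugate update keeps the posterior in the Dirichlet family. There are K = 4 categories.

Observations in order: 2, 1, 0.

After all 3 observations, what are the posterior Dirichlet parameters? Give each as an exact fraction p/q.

obs 1: x=2 → posterior Dirichlet(7/3, 4, 11, 6/5)
obs 2: x=1 → posterior Dirichlet(7/3, 5, 11, 6/5)
obs 3: x=0 → posterior Dirichlet(10/3, 5, 11, 6/5)

alpha_1=10/3, alpha_2=5, alpha_3=11, alpha_4=6/5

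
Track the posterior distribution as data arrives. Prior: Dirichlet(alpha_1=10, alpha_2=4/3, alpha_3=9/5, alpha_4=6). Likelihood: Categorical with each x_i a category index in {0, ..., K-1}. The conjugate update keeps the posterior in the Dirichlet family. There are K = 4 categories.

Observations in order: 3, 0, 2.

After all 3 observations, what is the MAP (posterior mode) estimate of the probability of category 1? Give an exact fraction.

obs 1: x=3 → posterior Dirichlet(10, 4/3, 9/5, 7)
obs 2: x=0 → posterior Dirichlet(11, 4/3, 9/5, 7)
obs 3: x=2 → posterior Dirichlet(11, 4/3, 14/5, 7)

5/272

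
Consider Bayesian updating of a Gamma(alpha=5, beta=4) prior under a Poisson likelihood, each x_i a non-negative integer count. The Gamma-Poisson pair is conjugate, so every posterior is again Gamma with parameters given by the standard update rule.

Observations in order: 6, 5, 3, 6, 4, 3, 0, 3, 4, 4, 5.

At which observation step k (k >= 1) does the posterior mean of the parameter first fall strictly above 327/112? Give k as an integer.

k = 4

obs 1: x=6 → posterior Gamma(11, 5)
obs 2: x=5 → posterior Gamma(16, 6)
obs 3: x=3 → posterior Gamma(19, 7)
obs 4: x=6 → posterior Gamma(25, 8)
obs 5: x=4 → posterior Gamma(29, 9)
obs 6: x=3 → posterior Gamma(32, 10)
obs 7: x=0 → posterior Gamma(32, 11)
obs 8: x=3 → posterior Gamma(35, 12)
obs 9: x=4 → posterior Gamma(39, 13)
obs 10: x=4 → posterior Gamma(43, 14)
obs 11: x=5 → posterior Gamma(48, 15)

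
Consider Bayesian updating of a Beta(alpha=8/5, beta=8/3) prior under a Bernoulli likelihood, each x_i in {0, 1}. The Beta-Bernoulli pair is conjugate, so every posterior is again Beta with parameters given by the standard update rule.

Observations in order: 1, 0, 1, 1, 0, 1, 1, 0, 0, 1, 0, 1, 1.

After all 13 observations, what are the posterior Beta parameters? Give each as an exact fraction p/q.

obs 1: x=1 → posterior Beta(13/5, 8/3)
obs 2: x=0 → posterior Beta(13/5, 11/3)
obs 3: x=1 → posterior Beta(18/5, 11/3)
obs 4: x=1 → posterior Beta(23/5, 11/3)
obs 5: x=0 → posterior Beta(23/5, 14/3)
obs 6: x=1 → posterior Beta(28/5, 14/3)
obs 7: x=1 → posterior Beta(33/5, 14/3)
obs 8: x=0 → posterior Beta(33/5, 17/3)
obs 9: x=0 → posterior Beta(33/5, 20/3)
obs 10: x=1 → posterior Beta(38/5, 20/3)
obs 11: x=0 → posterior Beta(38/5, 23/3)
obs 12: x=1 → posterior Beta(43/5, 23/3)
obs 13: x=1 → posterior Beta(48/5, 23/3)

alpha=48/5, beta=23/3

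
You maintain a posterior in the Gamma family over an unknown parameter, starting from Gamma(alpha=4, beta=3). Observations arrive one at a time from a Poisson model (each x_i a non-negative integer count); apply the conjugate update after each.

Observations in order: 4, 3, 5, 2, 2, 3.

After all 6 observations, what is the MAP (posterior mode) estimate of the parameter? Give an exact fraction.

obs 1: x=4 → posterior Gamma(8, 4)
obs 2: x=3 → posterior Gamma(11, 5)
obs 3: x=5 → posterior Gamma(16, 6)
obs 4: x=2 → posterior Gamma(18, 7)
obs 5: x=2 → posterior Gamma(20, 8)
obs 6: x=3 → posterior Gamma(23, 9)

22/9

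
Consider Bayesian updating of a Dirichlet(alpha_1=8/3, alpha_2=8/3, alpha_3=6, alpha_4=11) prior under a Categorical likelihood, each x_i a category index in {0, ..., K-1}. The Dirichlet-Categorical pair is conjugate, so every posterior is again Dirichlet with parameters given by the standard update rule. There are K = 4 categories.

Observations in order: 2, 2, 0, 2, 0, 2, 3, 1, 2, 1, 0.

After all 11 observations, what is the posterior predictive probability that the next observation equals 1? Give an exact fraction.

obs 1: x=2 → posterior Dirichlet(8/3, 8/3, 7, 11)
obs 2: x=2 → posterior Dirichlet(8/3, 8/3, 8, 11)
obs 3: x=0 → posterior Dirichlet(11/3, 8/3, 8, 11)
obs 4: x=2 → posterior Dirichlet(11/3, 8/3, 9, 11)
obs 5: x=0 → posterior Dirichlet(14/3, 8/3, 9, 11)
obs 6: x=2 → posterior Dirichlet(14/3, 8/3, 10, 11)
obs 7: x=3 → posterior Dirichlet(14/3, 8/3, 10, 12)
obs 8: x=1 → posterior Dirichlet(14/3, 11/3, 10, 12)
obs 9: x=2 → posterior Dirichlet(14/3, 11/3, 11, 12)
obs 10: x=1 → posterior Dirichlet(14/3, 14/3, 11, 12)
obs 11: x=0 → posterior Dirichlet(17/3, 14/3, 11, 12)

7/50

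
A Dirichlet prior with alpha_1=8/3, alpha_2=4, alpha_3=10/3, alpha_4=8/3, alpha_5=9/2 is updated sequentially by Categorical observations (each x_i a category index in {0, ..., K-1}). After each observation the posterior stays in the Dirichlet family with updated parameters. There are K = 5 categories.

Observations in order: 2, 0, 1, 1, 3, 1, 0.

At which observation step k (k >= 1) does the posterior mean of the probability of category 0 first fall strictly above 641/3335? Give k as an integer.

obs 1: x=2 → posterior Dirichlet(8/3, 4, 13/3, 8/3, 9/2)
obs 2: x=0 → posterior Dirichlet(11/3, 4, 13/3, 8/3, 9/2)
obs 3: x=1 → posterior Dirichlet(11/3, 5, 13/3, 8/3, 9/2)
obs 4: x=1 → posterior Dirichlet(11/3, 6, 13/3, 8/3, 9/2)
obs 5: x=3 → posterior Dirichlet(11/3, 6, 13/3, 11/3, 9/2)
obs 6: x=1 → posterior Dirichlet(11/3, 7, 13/3, 11/3, 9/2)
obs 7: x=0 → posterior Dirichlet(14/3, 7, 13/3, 11/3, 9/2)

k = 7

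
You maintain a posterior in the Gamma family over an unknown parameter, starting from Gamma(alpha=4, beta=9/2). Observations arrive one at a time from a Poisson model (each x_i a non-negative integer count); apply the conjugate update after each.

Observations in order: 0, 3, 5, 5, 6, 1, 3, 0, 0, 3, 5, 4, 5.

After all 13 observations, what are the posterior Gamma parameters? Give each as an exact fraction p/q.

obs 1: x=0 → posterior Gamma(4, 11/2)
obs 2: x=3 → posterior Gamma(7, 13/2)
obs 3: x=5 → posterior Gamma(12, 15/2)
obs 4: x=5 → posterior Gamma(17, 17/2)
obs 5: x=6 → posterior Gamma(23, 19/2)
obs 6: x=1 → posterior Gamma(24, 21/2)
obs 7: x=3 → posterior Gamma(27, 23/2)
obs 8: x=0 → posterior Gamma(27, 25/2)
obs 9: x=0 → posterior Gamma(27, 27/2)
obs 10: x=3 → posterior Gamma(30, 29/2)
obs 11: x=5 → posterior Gamma(35, 31/2)
obs 12: x=4 → posterior Gamma(39, 33/2)
obs 13: x=5 → posterior Gamma(44, 35/2)

alpha=44, beta=35/2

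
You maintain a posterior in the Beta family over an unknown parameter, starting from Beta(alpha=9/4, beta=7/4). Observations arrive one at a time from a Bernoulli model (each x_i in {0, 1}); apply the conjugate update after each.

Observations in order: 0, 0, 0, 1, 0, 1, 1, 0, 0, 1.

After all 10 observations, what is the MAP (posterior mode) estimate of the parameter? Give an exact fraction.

7/16

obs 1: x=0 → posterior Beta(9/4, 11/4)
obs 2: x=0 → posterior Beta(9/4, 15/4)
obs 3: x=0 → posterior Beta(9/4, 19/4)
obs 4: x=1 → posterior Beta(13/4, 19/4)
obs 5: x=0 → posterior Beta(13/4, 23/4)
obs 6: x=1 → posterior Beta(17/4, 23/4)
obs 7: x=1 → posterior Beta(21/4, 23/4)
obs 8: x=0 → posterior Beta(21/4, 27/4)
obs 9: x=0 → posterior Beta(21/4, 31/4)
obs 10: x=1 → posterior Beta(25/4, 31/4)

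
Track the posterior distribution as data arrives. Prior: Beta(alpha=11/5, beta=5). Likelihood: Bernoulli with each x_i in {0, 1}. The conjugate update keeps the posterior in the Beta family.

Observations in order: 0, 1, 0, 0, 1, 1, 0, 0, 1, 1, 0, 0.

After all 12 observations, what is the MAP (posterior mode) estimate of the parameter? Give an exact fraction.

obs 1: x=0 → posterior Beta(11/5, 6)
obs 2: x=1 → posterior Beta(16/5, 6)
obs 3: x=0 → posterior Beta(16/5, 7)
obs 4: x=0 → posterior Beta(16/5, 8)
obs 5: x=1 → posterior Beta(21/5, 8)
obs 6: x=1 → posterior Beta(26/5, 8)
obs 7: x=0 → posterior Beta(26/5, 9)
obs 8: x=0 → posterior Beta(26/5, 10)
obs 9: x=1 → posterior Beta(31/5, 10)
obs 10: x=1 → posterior Beta(36/5, 10)
obs 11: x=0 → posterior Beta(36/5, 11)
obs 12: x=0 → posterior Beta(36/5, 12)

31/86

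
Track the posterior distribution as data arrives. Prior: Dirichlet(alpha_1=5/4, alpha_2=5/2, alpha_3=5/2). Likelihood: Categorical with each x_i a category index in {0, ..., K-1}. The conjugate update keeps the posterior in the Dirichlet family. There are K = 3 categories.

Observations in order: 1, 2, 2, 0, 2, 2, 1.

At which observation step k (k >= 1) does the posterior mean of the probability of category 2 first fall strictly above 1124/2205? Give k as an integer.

obs 1: x=1 → posterior Dirichlet(5/4, 7/2, 5/2)
obs 2: x=2 → posterior Dirichlet(5/4, 7/2, 7/2)
obs 3: x=2 → posterior Dirichlet(5/4, 7/2, 9/2)
obs 4: x=0 → posterior Dirichlet(9/4, 7/2, 9/2)
obs 5: x=2 → posterior Dirichlet(9/4, 7/2, 11/2)
obs 6: x=2 → posterior Dirichlet(9/4, 7/2, 13/2)
obs 7: x=1 → posterior Dirichlet(9/4, 9/2, 13/2)

k = 6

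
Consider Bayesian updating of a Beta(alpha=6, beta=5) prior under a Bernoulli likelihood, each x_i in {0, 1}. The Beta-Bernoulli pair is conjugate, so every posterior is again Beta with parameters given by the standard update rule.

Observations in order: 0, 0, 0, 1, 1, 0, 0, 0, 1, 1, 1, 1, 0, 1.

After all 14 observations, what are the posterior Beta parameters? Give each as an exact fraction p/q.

alpha=13, beta=12

obs 1: x=0 → posterior Beta(6, 6)
obs 2: x=0 → posterior Beta(6, 7)
obs 3: x=0 → posterior Beta(6, 8)
obs 4: x=1 → posterior Beta(7, 8)
obs 5: x=1 → posterior Beta(8, 8)
obs 6: x=0 → posterior Beta(8, 9)
obs 7: x=0 → posterior Beta(8, 10)
obs 8: x=0 → posterior Beta(8, 11)
obs 9: x=1 → posterior Beta(9, 11)
obs 10: x=1 → posterior Beta(10, 11)
obs 11: x=1 → posterior Beta(11, 11)
obs 12: x=1 → posterior Beta(12, 11)
obs 13: x=0 → posterior Beta(12, 12)
obs 14: x=1 → posterior Beta(13, 12)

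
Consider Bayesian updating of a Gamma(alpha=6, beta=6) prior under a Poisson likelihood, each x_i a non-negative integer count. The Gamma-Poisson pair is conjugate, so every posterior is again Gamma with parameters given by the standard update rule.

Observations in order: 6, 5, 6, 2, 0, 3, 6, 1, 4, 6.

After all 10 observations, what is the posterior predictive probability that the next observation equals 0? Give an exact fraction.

obs 1: x=6 → posterior Gamma(12, 7)
obs 2: x=5 → posterior Gamma(17, 8)
obs 3: x=6 → posterior Gamma(23, 9)
obs 4: x=2 → posterior Gamma(25, 10)
obs 5: x=0 → posterior Gamma(25, 11)
obs 6: x=3 → posterior Gamma(28, 12)
obs 7: x=6 → posterior Gamma(34, 13)
obs 8: x=1 → posterior Gamma(35, 14)
obs 9: x=4 → posterior Gamma(39, 15)
obs 10: x=6 → posterior Gamma(45, 16)

1532495540865888858358347027150309183618739122183602176/23453165165327788911665591944416226304630809183732482257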